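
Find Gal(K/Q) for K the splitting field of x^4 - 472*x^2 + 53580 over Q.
Gal(K/Q) = V_4 (Klein four-group, Z/2Z × Z/2Z)

f factors as (x^2 - 282)(x^2 - 190), so the splitting field is K = Q(sqrt(282), sqrt(190)). The elements 282, 190, 53580 are all non-squares in Q, so sqrt(282) and sqrt(190) generate independent quadratic extensions. Thus [K:Q] = 4 and Gal(K/Q) is generated by the two order-2 automorphisms sqrt(282) ↦ -sqrt(282) and sqrt(190) ↦ -sqrt(190), giving V_4.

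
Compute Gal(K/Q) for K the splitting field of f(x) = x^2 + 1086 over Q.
Gal(K/Q) = Z/2Z (cyclic of order 2)

x^2 + 1086 is irreducible over Q since -1086 is not a rational square. The splitting field Q(sqrt(-1086)) has degree 2 over Q, and its unique nontrivial automorphism is sqrt(-1086) ↦ -sqrt(-1086). Hence Gal(Q(sqrt(-1086))/Q) = Z/2Z.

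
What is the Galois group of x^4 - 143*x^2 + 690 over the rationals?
Gal(K/Q) = V_4 (Klein four-group, Z/2Z × Z/2Z)

f factors as (x^2 - 138)(x^2 - 5), so the splitting field is K = Q(sqrt(138), sqrt(5)). The elements 138, 5, 690 are all non-squares in Q, so sqrt(138) and sqrt(5) generate independent quadratic extensions. Thus [K:Q] = 4 and Gal(K/Q) is generated by the two order-2 automorphisms sqrt(138) ↦ -sqrt(138) and sqrt(5) ↦ -sqrt(5), giving V_4.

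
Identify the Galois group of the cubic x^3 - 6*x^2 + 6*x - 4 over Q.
Gal(K/Q) = S_3 (symmetric group of order 6)

Compute the discriminant of x^3 + (-6)*x^2 + (6)*x + (-4): Δ = -864. Since Δ is not a rational square, the Galois group is not contained in A_3; it must be the full S_3 (irreducibility of the cubic rules out anything smaller).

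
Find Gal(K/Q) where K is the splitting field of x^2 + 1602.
Gal(K/Q) = Z/2Z (cyclic of order 2)

x^2 + 1602 is irreducible over Q since -1602 is not a rational square. The splitting field Q(sqrt(-1602)) has degree 2 over Q, and its unique nontrivial automorphism is sqrt(-1602) ↦ -sqrt(-1602). Hence Gal(Q(sqrt(-1602))/Q) = Z/2Z.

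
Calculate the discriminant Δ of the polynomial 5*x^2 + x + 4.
Δ = -79

For a quadratic a x^2 + b x + c the discriminant is Δ = b^2 - 4ac = (1)^2 - 4*(5)*(4) = 1 - (80) = -79.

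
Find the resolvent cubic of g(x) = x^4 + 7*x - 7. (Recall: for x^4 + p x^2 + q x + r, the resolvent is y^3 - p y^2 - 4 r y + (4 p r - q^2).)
h(y) = y^3 + 28*y - 49

Identify coefficients: p = 0, q = 7, r = -7.
Plug into h(y) = y^3 - p y^2 - 4 r y + (4 p r - q^2):
  h(y) = y^3 - (0) y^2 - 4*(-7) y + (4*(0)*(-7) - (7)^2)
       = y^3 + (0) y^2 + (28) y + (-49).
Simplifying: h(y) = y^3 + 28*y - 49.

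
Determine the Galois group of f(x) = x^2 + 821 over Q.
Gal(K/Q) = Z/2Z (cyclic of order 2)

x^2 + 821 is irreducible over Q since -821 is not a rational square. The splitting field Q(sqrt(-821)) has degree 2 over Q, and its unique nontrivial automorphism is sqrt(-821) ↦ -sqrt(-821). Hence Gal(Q(sqrt(-821))/Q) = Z/2Z.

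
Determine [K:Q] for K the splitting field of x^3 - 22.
[K:Q] = 6

x^3 - 22 has one real root r = 22^(1/3) and two complex roots r*zeta_3, r*zeta_3^2 where zeta_3 = e^(2*pi*i/3). The splitting field is Q(r, zeta_3). [Q(r):Q] = 3 and [Q(zeta_3):Q] = 2 with gcd = 1, so [Q(r, zeta_3):Q] = 3 * 2 = 6.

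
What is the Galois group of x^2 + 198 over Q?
Gal(K/Q) = Z/2Z (cyclic of order 2)

x^2 + 198 is irreducible over Q since -198 is not a rational square. The splitting field Q(sqrt(-198)) has degree 2 over Q, and its unique nontrivial automorphism is sqrt(-198) ↦ -sqrt(-198). Hence Gal(Q(sqrt(-198))/Q) = Z/2Z.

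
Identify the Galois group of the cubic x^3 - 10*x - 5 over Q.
Gal(K/Q) = S_3 (symmetric group of order 6)

Compute the discriminant of x^3 + (0)*x^2 + (-10)*x + (-5): Δ = 3325. Since Δ is not a rational square, the Galois group is not contained in A_3; it must be the full S_3 (irreducibility of the cubic rules out anything smaller).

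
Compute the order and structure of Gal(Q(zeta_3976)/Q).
|Gal(Q(zeta_3976)/Q)| = phi(3976) = 1680; group ≅ (Z/3976Z)^* ≅ Z/2Z × Z/2Z × Z/6Z × Z/70Z

The n-th cyclotomic polynomial Φ_3976(x) is the minimal polynomial of zeta_3976 over Q and has degree phi(3976) = 1680. So Q(zeta_3976) is a degree-1680 Galois extension with Galois group (Z/3976Z)^*. By CRT, (Z/3976Z)^* ≅ (Z/8Z)^* × (Z/7Z)^* × (Z/71Z)^*. Each prime-power unit group is (Z/8Z)^* ≅ Z/2Z × Z/2Z; (Z/7Z)^* ≅ Z/6Z; (Z/71Z)^* ≅ Z/70Z. Hence Gal(Q(zeta_3976)/Q) ≅ Z/2Z × Z/2Z × Z/6Z × Z/70Z.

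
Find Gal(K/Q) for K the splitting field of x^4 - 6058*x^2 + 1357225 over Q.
Gal(K/Q) = Z/2Z (cyclic of order 2)

f factors as (x^2 - 233)(x^2 - 5825), so the splitting field is K = Q(sqrt(233), sqrt(5825)). The squarefree part of 233 is 233 and the squarefree part of 5825 is also 233, so sqrt(233) and sqrt(5825) are both rational multiples of sqrt(233). Hence Q(sqrt(233)) = Q(sqrt(5825)) = Q(sqrt(233)), and the splitting field collapses to a single degree-2 extension with Galois group Z/2Z.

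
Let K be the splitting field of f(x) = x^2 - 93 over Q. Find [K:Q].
[K:Q] = 2

The polynomial x^2 - 93 is irreducible over Q since 93 is not a perfect square. Its splitting field is Q(sqrt(93)), which has degree 2 over Q.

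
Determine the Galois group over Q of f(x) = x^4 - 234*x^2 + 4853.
Gal(K/Q) = V_4 (Klein four-group, Z/2Z × Z/2Z)

f factors as (x^2 - 23)(x^2 - 211), so the splitting field is K = Q(sqrt(23), sqrt(211)). The elements 23, 211, 4853 are all non-squares in Q, so sqrt(23) and sqrt(211) generate independent quadratic extensions. Thus [K:Q] = 4 and Gal(K/Q) is generated by the two order-2 automorphisms sqrt(23) ↦ -sqrt(23) and sqrt(211) ↦ -sqrt(211), giving V_4.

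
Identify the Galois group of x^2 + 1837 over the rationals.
Gal(K/Q) = Z/2Z (cyclic of order 2)

x^2 + 1837 is irreducible over Q since -1837 is not a rational square. The splitting field Q(sqrt(-1837)) has degree 2 over Q, and its unique nontrivial automorphism is sqrt(-1837) ↦ -sqrt(-1837). Hence Gal(Q(sqrt(-1837))/Q) = Z/2Z.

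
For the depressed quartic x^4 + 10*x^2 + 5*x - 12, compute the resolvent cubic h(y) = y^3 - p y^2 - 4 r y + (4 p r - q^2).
h(y) = y^3 - 10*y^2 + 48*y - 505

Identify coefficients: p = 10, q = 5, r = -12.
Plug into h(y) = y^3 - p y^2 - 4 r y + (4 p r - q^2):
  h(y) = y^3 - (10) y^2 - 4*(-12) y + (4*(10)*(-12) - (5)^2)
       = y^3 + (-10) y^2 + (48) y + (-505).
Simplifying: h(y) = y^3 - 10*y^2 + 48*y - 505.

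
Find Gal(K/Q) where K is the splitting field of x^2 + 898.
Gal(K/Q) = Z/2Z (cyclic of order 2)

x^2 + 898 is irreducible over Q since -898 is not a rational square. The splitting field Q(sqrt(-898)) has degree 2 over Q, and its unique nontrivial automorphism is sqrt(-898) ↦ -sqrt(-898). Hence Gal(Q(sqrt(-898))/Q) = Z/2Z.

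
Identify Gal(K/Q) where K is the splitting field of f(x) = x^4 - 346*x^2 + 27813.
Gal(K/Q) = V_4 (Klein four-group, Z/2Z × Z/2Z)

f factors as (x^2 - 127)(x^2 - 219), so the splitting field is K = Q(sqrt(127), sqrt(219)). The elements 127, 219, 27813 are all non-squares in Q, so sqrt(127) and sqrt(219) generate independent quadratic extensions. Thus [K:Q] = 4 and Gal(K/Q) is generated by the two order-2 automorphisms sqrt(127) ↦ -sqrt(127) and sqrt(219) ↦ -sqrt(219), giving V_4.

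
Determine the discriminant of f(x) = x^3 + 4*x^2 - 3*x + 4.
Δ = -2068

For x^3 + a x^2 + b x + c the discriminant is Δ = 18 a b c - 4 a^3 c + a^2 b^2 - 4 b^3 - 27 c^2.
Plug a = 4, b = -3, c = 4:
  18*(4)*(-3)*(4) - 4*(4)^3*(4) + (4)^2*(-3)^2 - 4*(-3)^3 - 27*(4)^2
  = -864 + (-1024) + 144 + (108) + (-432)
  = -2068.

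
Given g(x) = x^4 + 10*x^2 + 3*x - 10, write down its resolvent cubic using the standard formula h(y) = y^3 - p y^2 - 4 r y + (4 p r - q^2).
h(y) = y^3 - 10*y^2 + 40*y - 409

Identify coefficients: p = 10, q = 3, r = -10.
Plug into h(y) = y^3 - p y^2 - 4 r y + (4 p r - q^2):
  h(y) = y^3 - (10) y^2 - 4*(-10) y + (4*(10)*(-10) - (3)^2)
       = y^3 + (-10) y^2 + (40) y + (-409).
Simplifying: h(y) = y^3 - 10*y^2 + 40*y - 409.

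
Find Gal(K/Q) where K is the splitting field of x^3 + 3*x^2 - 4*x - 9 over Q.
Gal(K/Q) = S_3 (symmetric group of order 6)

Compute the discriminant of x^3 + (3)*x^2 + (-4)*x + (-9): Δ = 1129. Since Δ is not a rational square, the Galois group is not contained in A_3; it must be the full S_3 (irreducibility of the cubic rules out anything smaller).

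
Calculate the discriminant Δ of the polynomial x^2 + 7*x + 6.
Δ = 25

For a quadratic a x^2 + b x + c the discriminant is Δ = b^2 - 4ac = (7)^2 - 4*(1)*(6) = 49 - (24) = 25.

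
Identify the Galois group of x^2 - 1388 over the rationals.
Gal(K/Q) = Z/2Z (cyclic of order 2)

x^2 - 1388 is irreducible over Q since 1388 is not a rational square. The splitting field Q(sqrt(1388)) has degree 2 over Q, and its unique nontrivial automorphism is sqrt(1388) ↦ -sqrt(1388). Hence Gal(Q(sqrt(1388))/Q) = Z/2Z.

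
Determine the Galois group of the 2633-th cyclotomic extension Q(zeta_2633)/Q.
|Gal(Q(zeta_2633)/Q)| = phi(2633) = 2632; group ≅ (Z/2633Z)^* ≅ Z/2632Z

The n-th cyclotomic polynomial Φ_2633(x) is the minimal polynomial of zeta_2633 over Q and has degree phi(2633) = 2632. So Q(zeta_2633) is a degree-2632 Galois extension with Galois group (Z/2633Z)^*. (Z/2633Z)^* is cyclic since 2633 is an odd prime power (or 4). Hence Gal(Q(zeta_2633)/Q) ≅ Z/2632Z.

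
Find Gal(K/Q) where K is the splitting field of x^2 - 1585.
Gal(K/Q) = Z/2Z (cyclic of order 2)

x^2 - 1585 is irreducible over Q since 1585 is not a rational square. The splitting field Q(sqrt(1585)) has degree 2 over Q, and its unique nontrivial automorphism is sqrt(1585) ↦ -sqrt(1585). Hence Gal(Q(sqrt(1585))/Q) = Z/2Z.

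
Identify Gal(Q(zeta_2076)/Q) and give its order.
|Gal(Q(zeta_2076)/Q)| = phi(2076) = 688; group ≅ (Z/2076Z)^* ≅ Z/2Z × Z/2Z × Z/172Z

The n-th cyclotomic polynomial Φ_2076(x) is the minimal polynomial of zeta_2076 over Q and has degree phi(2076) = 688. So Q(zeta_2076) is a degree-688 Galois extension with Galois group (Z/2076Z)^*. By CRT, (Z/2076Z)^* ≅ (Z/4Z)^* × (Z/3Z)^* × (Z/173Z)^*. Each prime-power unit group is (Z/4Z)^* ≅ Z/2Z; (Z/3Z)^* ≅ Z/2Z; (Z/173Z)^* ≅ Z/172Z. Hence Gal(Q(zeta_2076)/Q) ≅ Z/2Z × Z/2Z × Z/172Z.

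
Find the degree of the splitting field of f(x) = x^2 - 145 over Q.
[K:Q] = 2

The polynomial x^2 - 145 is irreducible over Q since 145 is not a perfect square. Its splitting field is Q(sqrt(145)), which has degree 2 over Q.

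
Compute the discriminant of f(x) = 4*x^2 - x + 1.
Δ = -15

For a quadratic a x^2 + b x + c the discriminant is Δ = b^2 - 4ac = (-1)^2 - 4*(4)*(1) = 1 - (16) = -15.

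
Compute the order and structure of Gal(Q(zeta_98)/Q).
|Gal(Q(zeta_98)/Q)| = phi(98) = 42; group ≅ (Z/98Z)^* ≅ Z/42Z

The n-th cyclotomic polynomial Φ_98(x) is the minimal polynomial of zeta_98 over Q and has degree phi(98) = 42. So Q(zeta_98) is a degree-42 Galois extension with Galois group (Z/98Z)^*. By CRT, (Z/98Z)^* ≅ (Z/2Z)^* × (Z/49Z)^*. Each prime-power unit group is (Z/2Z)^* ≅ trivial group (order 1); (Z/49Z)^* ≅ Z/42Z. Hence Gal(Q(zeta_98)/Q) ≅ Z/42Z.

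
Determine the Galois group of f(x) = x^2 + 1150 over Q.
Gal(K/Q) = Z/2Z (cyclic of order 2)

x^2 + 1150 is irreducible over Q since -1150 is not a rational square. The splitting field Q(sqrt(-1150)) has degree 2 over Q, and its unique nontrivial automorphism is sqrt(-1150) ↦ -sqrt(-1150). Hence Gal(Q(sqrt(-1150))/Q) = Z/2Z.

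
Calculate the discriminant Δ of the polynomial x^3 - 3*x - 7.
Δ = -1215

For a depressed cubic x^3 + p x + q the discriminant is Δ = -4 p^3 - 27 q^2 = -4*(-3)^3 - 27*(-7)^2 = 108 - 1323 = -1215.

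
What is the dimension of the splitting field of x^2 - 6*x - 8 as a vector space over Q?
[K:Q] = 2

The discriminant of x^2 + (-6)*x + (-8) is b^2 - 4c = 36 - (-32) = 68. Since 68 is not a perfect square in Q, the polynomial is irreducible over Q. Its two roots generate a degree-2 extension, so [K:Q] = 2.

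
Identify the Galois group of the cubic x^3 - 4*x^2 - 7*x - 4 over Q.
Gal(K/Q) = S_3 (symmetric group of order 6)

Compute the discriminant of x^3 + (-4)*x^2 + (-7)*x + (-4): Δ = -1316. Since Δ is not a rational square, the Galois group is not contained in A_3; it must be the full S_3 (irreducibility of the cubic rules out anything smaller).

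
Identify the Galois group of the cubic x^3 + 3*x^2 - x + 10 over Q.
Gal(K/Q) = S_3 (symmetric group of order 6)

Compute the discriminant of x^3 + (3)*x^2 + (-1)*x + (10): Δ = -4307. Since Δ is not a rational square, the Galois group is not contained in A_3; it must be the full S_3 (irreducibility of the cubic rules out anything smaller).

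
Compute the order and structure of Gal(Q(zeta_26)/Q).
|Gal(Q(zeta_26)/Q)| = phi(26) = 12; group ≅ (Z/26Z)^* ≅ Z/12Z

The n-th cyclotomic polynomial Φ_26(x) is the minimal polynomial of zeta_26 over Q and has degree phi(26) = 12. So Q(zeta_26) is a degree-12 Galois extension with Galois group (Z/26Z)^*. By CRT, (Z/26Z)^* ≅ (Z/2Z)^* × (Z/13Z)^*. Each prime-power unit group is (Z/2Z)^* ≅ trivial group (order 1); (Z/13Z)^* ≅ Z/12Z. Hence Gal(Q(zeta_26)/Q) ≅ Z/12Z.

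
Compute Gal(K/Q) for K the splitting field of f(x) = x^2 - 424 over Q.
Gal(K/Q) = Z/2Z (cyclic of order 2)

x^2 - 424 is irreducible over Q since 424 is not a rational square. The splitting field Q(sqrt(424)) has degree 2 over Q, and its unique nontrivial automorphism is sqrt(424) ↦ -sqrt(424). Hence Gal(Q(sqrt(424))/Q) = Z/2Z.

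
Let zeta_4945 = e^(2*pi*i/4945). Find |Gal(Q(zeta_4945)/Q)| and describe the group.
|Gal(Q(zeta_4945)/Q)| = phi(4945) = 3696; group ≅ (Z/4945Z)^* ≅ Z/4Z × Z/22Z × Z/42Z

The n-th cyclotomic polynomial Φ_4945(x) is the minimal polynomial of zeta_4945 over Q and has degree phi(4945) = 3696. So Q(zeta_4945) is a degree-3696 Galois extension with Galois group (Z/4945Z)^*. By CRT, (Z/4945Z)^* ≅ (Z/5Z)^* × (Z/23Z)^* × (Z/43Z)^*. Each prime-power unit group is (Z/5Z)^* ≅ Z/4Z; (Z/23Z)^* ≅ Z/22Z; (Z/43Z)^* ≅ Z/42Z. Hence Gal(Q(zeta_4945)/Q) ≅ Z/4Z × Z/22Z × Z/42Z.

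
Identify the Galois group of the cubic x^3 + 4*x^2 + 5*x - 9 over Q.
Gal(K/Q) = S_3 (symmetric group of order 6)

Compute the discriminant of x^3 + (4)*x^2 + (5)*x + (-9): Δ = -3223. Since Δ is not a rational square, the Galois group is not contained in A_3; it must be the full S_3 (irreducibility of the cubic rules out anything smaller).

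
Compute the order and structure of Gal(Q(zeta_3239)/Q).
|Gal(Q(zeta_3239)/Q)| = phi(3239) = 3120; group ≅ (Z/3239Z)^* ≅ Z/40Z × Z/78Z

The n-th cyclotomic polynomial Φ_3239(x) is the minimal polynomial of zeta_3239 over Q and has degree phi(3239) = 3120. So Q(zeta_3239) is a degree-3120 Galois extension with Galois group (Z/3239Z)^*. By CRT, (Z/3239Z)^* ≅ (Z/41Z)^* × (Z/79Z)^*. Each prime-power unit group is (Z/41Z)^* ≅ Z/40Z; (Z/79Z)^* ≅ Z/78Z. Hence Gal(Q(zeta_3239)/Q) ≅ Z/40Z × Z/78Z.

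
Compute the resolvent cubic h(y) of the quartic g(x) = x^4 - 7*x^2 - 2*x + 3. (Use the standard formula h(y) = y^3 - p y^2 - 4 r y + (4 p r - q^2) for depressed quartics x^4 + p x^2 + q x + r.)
h(y) = y^3 + 7*y^2 - 12*y - 88

Identify coefficients: p = -7, q = -2, r = 3.
Plug into h(y) = y^3 - p y^2 - 4 r y + (4 p r - q^2):
  h(y) = y^3 - (-7) y^2 - 4*(3) y + (4*(-7)*(3) - (-2)^2)
       = y^3 + (7) y^2 + (-12) y + (-88).
Simplifying: h(y) = y^3 + 7*y^2 - 12*y - 88.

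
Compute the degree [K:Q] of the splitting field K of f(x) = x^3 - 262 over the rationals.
[K:Q] = 6

x^3 - 262 has one real root r = 262^(1/3) and two complex roots r*zeta_3, r*zeta_3^2 where zeta_3 = e^(2*pi*i/3). The splitting field is Q(r, zeta_3). [Q(r):Q] = 3 and [Q(zeta_3):Q] = 2 with gcd = 1, so [Q(r, zeta_3):Q] = 3 * 2 = 6.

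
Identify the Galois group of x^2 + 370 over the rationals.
Gal(K/Q) = Z/2Z (cyclic of order 2)

x^2 + 370 is irreducible over Q since -370 is not a rational square. The splitting field Q(sqrt(-370)) has degree 2 over Q, and its unique nontrivial automorphism is sqrt(-370) ↦ -sqrt(-370). Hence Gal(Q(sqrt(-370))/Q) = Z/2Z.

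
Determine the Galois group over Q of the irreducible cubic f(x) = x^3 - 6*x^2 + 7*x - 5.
Gal(K/Q) = S_3 (symmetric group of order 6)

Compute the discriminant of x^3 + (-6)*x^2 + (7)*x + (-5): Δ = -823. Since Δ is not a rational square, the Galois group is not contained in A_3; it must be the full S_3 (irreducibility of the cubic rules out anything smaller).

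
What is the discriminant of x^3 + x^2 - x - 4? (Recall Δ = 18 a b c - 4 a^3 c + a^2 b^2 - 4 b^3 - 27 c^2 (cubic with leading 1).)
Δ = -339

For x^3 + a x^2 + b x + c the discriminant is Δ = 18 a b c - 4 a^3 c + a^2 b^2 - 4 b^3 - 27 c^2.
Plug a = 1, b = -1, c = -4:
  18*(1)*(-1)*(-4) - 4*(1)^3*(-4) + (1)^2*(-1)^2 - 4*(-1)^3 - 27*(-4)^2
  = 72 + (16) + 1 + (4) + (-432)
  = -339.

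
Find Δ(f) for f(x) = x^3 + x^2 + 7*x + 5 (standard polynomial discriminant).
Δ = -1388

For x^3 + a x^2 + b x + c the discriminant is Δ = 18 a b c - 4 a^3 c + a^2 b^2 - 4 b^3 - 27 c^2.
Plug a = 1, b = 7, c = 5:
  18*(1)*(7)*(5) - 4*(1)^3*(5) + (1)^2*(7)^2 - 4*(7)^3 - 27*(5)^2
  = 630 + (-20) + 49 + (-1372) + (-675)
  = -1388.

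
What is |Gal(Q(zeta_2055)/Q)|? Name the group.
|Gal(Q(zeta_2055)/Q)| = phi(2055) = 1088; group ≅ (Z/2055Z)^* ≅ Z/2Z × Z/4Z × Z/136Z

The n-th cyclotomic polynomial Φ_2055(x) is the minimal polynomial of zeta_2055 over Q and has degree phi(2055) = 1088. So Q(zeta_2055) is a degree-1088 Galois extension with Galois group (Z/2055Z)^*. By CRT, (Z/2055Z)^* ≅ (Z/3Z)^* × (Z/5Z)^* × (Z/137Z)^*. Each prime-power unit group is (Z/3Z)^* ≅ Z/2Z; (Z/5Z)^* ≅ Z/4Z; (Z/137Z)^* ≅ Z/136Z. Hence Gal(Q(zeta_2055)/Q) ≅ Z/2Z × Z/4Z × Z/136Z.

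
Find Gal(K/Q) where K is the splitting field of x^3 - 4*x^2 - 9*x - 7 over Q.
Gal(K/Q) = S_3 (symmetric group of order 6)

Compute the discriminant of x^3 + (-4)*x^2 + (-9)*x + (-7): Δ = -3439. Since Δ is not a rational square, the Galois group is not contained in A_3; it must be the full S_3 (irreducibility of the cubic rules out anything smaller).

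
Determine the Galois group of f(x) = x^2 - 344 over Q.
Gal(K/Q) = Z/2Z (cyclic of order 2)

x^2 - 344 is irreducible over Q since 344 is not a rational square. The splitting field Q(sqrt(344)) has degree 2 over Q, and its unique nontrivial automorphism is sqrt(344) ↦ -sqrt(344). Hence Gal(Q(sqrt(344))/Q) = Z/2Z.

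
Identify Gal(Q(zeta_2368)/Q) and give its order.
|Gal(Q(zeta_2368)/Q)| = phi(2368) = 1152; group ≅ (Z/2368Z)^* ≅ Z/2Z × Z/16Z × Z/36Z

The n-th cyclotomic polynomial Φ_2368(x) is the minimal polynomial of zeta_2368 over Q and has degree phi(2368) = 1152. So Q(zeta_2368) is a degree-1152 Galois extension with Galois group (Z/2368Z)^*. By CRT, (Z/2368Z)^* ≅ (Z/64Z)^* × (Z/37Z)^*. Each prime-power unit group is (Z/64Z)^* ≅ Z/2Z × Z/16Z; (Z/37Z)^* ≅ Z/36Z. Hence Gal(Q(zeta_2368)/Q) ≅ Z/2Z × Z/16Z × Z/36Z.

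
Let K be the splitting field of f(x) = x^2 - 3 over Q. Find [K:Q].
[K:Q] = 2

The discriminant of x^2 + (0)*x + (-3) is b^2 - 4c = 0 - (-12) = 12. Since 12 is not a perfect square in Q, the polynomial is irreducible over Q. Its two roots generate a degree-2 extension, so [K:Q] = 2.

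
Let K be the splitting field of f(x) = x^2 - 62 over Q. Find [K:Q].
[K:Q] = 2

The polynomial x^2 - 62 is irreducible over Q since 62 is not a perfect square. Its splitting field is Q(sqrt(62)), which has degree 2 over Q.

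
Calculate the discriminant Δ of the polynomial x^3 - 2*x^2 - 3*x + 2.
Δ = 316

For x^3 + a x^2 + b x + c the discriminant is Δ = 18 a b c - 4 a^3 c + a^2 b^2 - 4 b^3 - 27 c^2.
Plug a = -2, b = -3, c = 2:
  18*(-2)*(-3)*(2) - 4*(-2)^3*(2) + (-2)^2*(-3)^2 - 4*(-3)^3 - 27*(2)^2
  = 216 + (64) + 36 + (108) + (-108)
  = 316.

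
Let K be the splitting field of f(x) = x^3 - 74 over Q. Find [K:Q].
[K:Q] = 6

x^3 - 74 has one real root r = 74^(1/3) and two complex roots r*zeta_3, r*zeta_3^2 where zeta_3 = e^(2*pi*i/3). The splitting field is Q(r, zeta_3). [Q(r):Q] = 3 and [Q(zeta_3):Q] = 2 with gcd = 1, so [Q(r, zeta_3):Q] = 3 * 2 = 6.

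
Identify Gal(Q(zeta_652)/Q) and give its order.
|Gal(Q(zeta_652)/Q)| = phi(652) = 324; group ≅ (Z/652Z)^* ≅ Z/2Z × Z/162Z

The n-th cyclotomic polynomial Φ_652(x) is the minimal polynomial of zeta_652 over Q and has degree phi(652) = 324. So Q(zeta_652) is a degree-324 Galois extension with Galois group (Z/652Z)^*. By CRT, (Z/652Z)^* ≅ (Z/4Z)^* × (Z/163Z)^*. Each prime-power unit group is (Z/4Z)^* ≅ Z/2Z; (Z/163Z)^* ≅ Z/162Z. Hence Gal(Q(zeta_652)/Q) ≅ Z/2Z × Z/162Z.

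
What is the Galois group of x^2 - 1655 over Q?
Gal(K/Q) = Z/2Z (cyclic of order 2)

x^2 - 1655 is irreducible over Q since 1655 is not a rational square. The splitting field Q(sqrt(1655)) has degree 2 over Q, and its unique nontrivial automorphism is sqrt(1655) ↦ -sqrt(1655). Hence Gal(Q(sqrt(1655))/Q) = Z/2Z.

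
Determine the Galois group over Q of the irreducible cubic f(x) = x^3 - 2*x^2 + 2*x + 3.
Gal(K/Q) = S_3 (symmetric group of order 6)

Compute the discriminant of x^3 + (-2)*x^2 + (2)*x + (3): Δ = -379. Since Δ is not a rational square, the Galois group is not contained in A_3; it must be the full S_3 (irreducibility of the cubic rules out anything smaller).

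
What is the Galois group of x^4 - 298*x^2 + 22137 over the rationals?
Gal(K/Q) = V_4 (Klein four-group, Z/2Z × Z/2Z)

f factors as (x^2 - 157)(x^2 - 141), so the splitting field is K = Q(sqrt(157), sqrt(141)). The elements 157, 141, 22137 are all non-squares in Q, so sqrt(157) and sqrt(141) generate independent quadratic extensions. Thus [K:Q] = 4 and Gal(K/Q) is generated by the two order-2 automorphisms sqrt(157) ↦ -sqrt(157) and sqrt(141) ↦ -sqrt(141), giving V_4.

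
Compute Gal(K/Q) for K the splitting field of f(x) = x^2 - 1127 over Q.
Gal(K/Q) = Z/2Z (cyclic of order 2)

x^2 - 1127 is irreducible over Q since 1127 is not a rational square. The splitting field Q(sqrt(1127)) has degree 2 over Q, and its unique nontrivial automorphism is sqrt(1127) ↦ -sqrt(1127). Hence Gal(Q(sqrt(1127))/Q) = Z/2Z.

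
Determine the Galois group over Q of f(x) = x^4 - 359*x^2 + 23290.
Gal(K/Q) = V_4 (Klein four-group, Z/2Z × Z/2Z)

f factors as (x^2 - 85)(x^2 - 274), so the splitting field is K = Q(sqrt(85), sqrt(274)). The elements 85, 274, 23290 are all non-squares in Q, so sqrt(85) and sqrt(274) generate independent quadratic extensions. Thus [K:Q] = 4 and Gal(K/Q) is generated by the two order-2 automorphisms sqrt(85) ↦ -sqrt(85) and sqrt(274) ↦ -sqrt(274), giving V_4.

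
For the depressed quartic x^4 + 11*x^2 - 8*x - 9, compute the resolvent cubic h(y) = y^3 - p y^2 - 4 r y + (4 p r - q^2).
h(y) = y^3 - 11*y^2 + 36*y - 460

Identify coefficients: p = 11, q = -8, r = -9.
Plug into h(y) = y^3 - p y^2 - 4 r y + (4 p r - q^2):
  h(y) = y^3 - (11) y^2 - 4*(-9) y + (4*(11)*(-9) - (-8)^2)
       = y^3 + (-11) y^2 + (36) y + (-460).
Simplifying: h(y) = y^3 - 11*y^2 + 36*y - 460.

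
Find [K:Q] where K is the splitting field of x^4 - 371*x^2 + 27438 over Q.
[K:Q] = 4

f factors as (x^2 - 269)(x^2 - 102); the splitting field is K = Q(sqrt(269), sqrt(102)). Since 269, 102, and 27438 are all non-squares in Q, the three subfields Q(sqrt(269)), Q(sqrt(102)), Q(sqrt(27438)) are distinct degree-2 extensions, so [K:Q] = 4 (Klein four Galois group).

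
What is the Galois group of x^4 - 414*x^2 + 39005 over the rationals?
Gal(K/Q) = V_4 (Klein four-group, Z/2Z × Z/2Z)

f factors as (x^2 - 269)(x^2 - 145), so the splitting field is K = Q(sqrt(269), sqrt(145)). The elements 269, 145, 39005 are all non-squares in Q, so sqrt(269) and sqrt(145) generate independent quadratic extensions. Thus [K:Q] = 4 and Gal(K/Q) is generated by the two order-2 automorphisms sqrt(269) ↦ -sqrt(269) and sqrt(145) ↦ -sqrt(145), giving V_4.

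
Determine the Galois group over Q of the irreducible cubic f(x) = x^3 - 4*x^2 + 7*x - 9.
Gal(K/Q) = S_3 (symmetric group of order 6)

Compute the discriminant of x^3 + (-4)*x^2 + (7)*x + (-9): Δ = -543. Since Δ is not a rational square, the Galois group is not contained in A_3; it must be the full S_3 (irreducibility of the cubic rules out anything smaller).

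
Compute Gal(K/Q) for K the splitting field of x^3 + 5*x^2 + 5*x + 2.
Gal(K/Q) = S_3 (symmetric group of order 6)

Compute the discriminant of x^3 + (5)*x^2 + (5)*x + (2): Δ = -83. Since Δ is not a rational square, the Galois group is not contained in A_3; it must be the full S_3 (irreducibility of the cubic rules out anything smaller).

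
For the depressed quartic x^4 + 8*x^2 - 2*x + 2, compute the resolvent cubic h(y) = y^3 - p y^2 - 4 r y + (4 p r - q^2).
h(y) = y^3 - 8*y^2 - 8*y + 60

Identify coefficients: p = 8, q = -2, r = 2.
Plug into h(y) = y^3 - p y^2 - 4 r y + (4 p r - q^2):
  h(y) = y^3 - (8) y^2 - 4*(2) y + (4*(8)*(2) - (-2)^2)
       = y^3 + (-8) y^2 + (-8) y + (60).
Simplifying: h(y) = y^3 - 8*y^2 - 8*y + 60.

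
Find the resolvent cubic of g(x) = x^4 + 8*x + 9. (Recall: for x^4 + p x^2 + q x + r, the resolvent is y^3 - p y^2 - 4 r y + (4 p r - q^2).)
h(y) = y^3 - 36*y - 64

Identify coefficients: p = 0, q = 8, r = 9.
Plug into h(y) = y^3 - p y^2 - 4 r y + (4 p r - q^2):
  h(y) = y^3 - (0) y^2 - 4*(9) y + (4*(0)*(9) - (8)^2)
       = y^3 + (0) y^2 + (-36) y + (-64).
Simplifying: h(y) = y^3 - 36*y - 64.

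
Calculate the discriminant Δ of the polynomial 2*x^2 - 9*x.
Δ = 81

For a quadratic a x^2 + b x + c the discriminant is Δ = b^2 - 4ac = (-9)^2 - 4*(2)*(0) = 81 - (0) = 81.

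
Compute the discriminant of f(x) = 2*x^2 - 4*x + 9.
Δ = -56

For a quadratic a x^2 + b x + c the discriminant is Δ = b^2 - 4ac = (-4)^2 - 4*(2)*(9) = 16 - (72) = -56.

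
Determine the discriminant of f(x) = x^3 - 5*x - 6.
Δ = -472

For a depressed cubic x^3 + p x + q the discriminant is Δ = -4 p^3 - 27 q^2 = -4*(-5)^3 - 27*(-6)^2 = 500 - 972 = -472.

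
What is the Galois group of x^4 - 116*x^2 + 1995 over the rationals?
Gal(K/Q) = V_4 (Klein four-group, Z/2Z × Z/2Z)

f factors as (x^2 - 95)(x^2 - 21), so the splitting field is K = Q(sqrt(95), sqrt(21)). The elements 95, 21, 1995 are all non-squares in Q, so sqrt(95) and sqrt(21) generate independent quadratic extensions. Thus [K:Q] = 4 and Gal(K/Q) is generated by the two order-2 automorphisms sqrt(95) ↦ -sqrt(95) and sqrt(21) ↦ -sqrt(21), giving V_4.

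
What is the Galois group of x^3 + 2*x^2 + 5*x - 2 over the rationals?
Gal(K/Q) = S_3 (symmetric group of order 6)

Compute the discriminant of x^3 + (2)*x^2 + (5)*x + (-2): Δ = -804. Since Δ is not a rational square, the Galois group is not contained in A_3; it must be the full S_3 (irreducibility of the cubic rules out anything smaller).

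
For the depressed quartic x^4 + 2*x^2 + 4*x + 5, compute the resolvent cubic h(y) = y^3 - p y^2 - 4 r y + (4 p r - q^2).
h(y) = y^3 - 2*y^2 - 20*y + 24

Identify coefficients: p = 2, q = 4, r = 5.
Plug into h(y) = y^3 - p y^2 - 4 r y + (4 p r - q^2):
  h(y) = y^3 - (2) y^2 - 4*(5) y + (4*(2)*(5) - (4)^2)
       = y^3 + (-2) y^2 + (-20) y + (24).
Simplifying: h(y) = y^3 - 2*y^2 - 20*y + 24.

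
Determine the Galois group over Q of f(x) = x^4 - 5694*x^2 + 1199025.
Gal(K/Q) = Z/2Z (cyclic of order 2)

f factors as (x^2 - 219)(x^2 - 5475), so the splitting field is K = Q(sqrt(219), sqrt(5475)). The squarefree part of 219 is 219 and the squarefree part of 5475 is also 219, so sqrt(219) and sqrt(5475) are both rational multiples of sqrt(219). Hence Q(sqrt(219)) = Q(sqrt(5475)) = Q(sqrt(219)), and the splitting field collapses to a single degree-2 extension with Galois group Z/2Z.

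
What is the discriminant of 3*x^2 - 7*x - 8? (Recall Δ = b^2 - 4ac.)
Δ = 145

For a quadratic a x^2 + b x + c the discriminant is Δ = b^2 - 4ac = (-7)^2 - 4*(3)*(-8) = 49 - (-96) = 145.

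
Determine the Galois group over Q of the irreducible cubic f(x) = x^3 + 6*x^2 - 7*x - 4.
Gal(K/Q) = S_3 (symmetric group of order 6)

Compute the discriminant of x^3 + (6)*x^2 + (-7)*x + (-4): Δ = 9184. Since Δ is not a rational square, the Galois group is not contained in A_3; it must be the full S_3 (irreducibility of the cubic rules out anything smaller).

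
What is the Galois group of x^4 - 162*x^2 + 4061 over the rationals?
Gal(K/Q) = V_4 (Klein four-group, Z/2Z × Z/2Z)

f factors as (x^2 - 131)(x^2 - 31), so the splitting field is K = Q(sqrt(131), sqrt(31)). The elements 131, 31, 4061 are all non-squares in Q, so sqrt(131) and sqrt(31) generate independent quadratic extensions. Thus [K:Q] = 4 and Gal(K/Q) is generated by the two order-2 automorphisms sqrt(131) ↦ -sqrt(131) and sqrt(31) ↦ -sqrt(31), giving V_4.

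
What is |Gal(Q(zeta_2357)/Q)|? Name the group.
|Gal(Q(zeta_2357)/Q)| = phi(2357) = 2356; group ≅ (Z/2357Z)^* ≅ Z/2356Z

The n-th cyclotomic polynomial Φ_2357(x) is the minimal polynomial of zeta_2357 over Q and has degree phi(2357) = 2356. So Q(zeta_2357) is a degree-2356 Galois extension with Galois group (Z/2357Z)^*. (Z/2357Z)^* is cyclic since 2357 is an odd prime power (or 4). Hence Gal(Q(zeta_2357)/Q) ≅ Z/2356Z.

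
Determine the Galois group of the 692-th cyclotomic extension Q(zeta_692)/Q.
|Gal(Q(zeta_692)/Q)| = phi(692) = 344; group ≅ (Z/692Z)^* ≅ Z/2Z × Z/172Z

The n-th cyclotomic polynomial Φ_692(x) is the minimal polynomial of zeta_692 over Q and has degree phi(692) = 344. So Q(zeta_692) is a degree-344 Galois extension with Galois group (Z/692Z)^*. By CRT, (Z/692Z)^* ≅ (Z/4Z)^* × (Z/173Z)^*. Each prime-power unit group is (Z/4Z)^* ≅ Z/2Z; (Z/173Z)^* ≅ Z/172Z. Hence Gal(Q(zeta_692)/Q) ≅ Z/2Z × Z/172Z.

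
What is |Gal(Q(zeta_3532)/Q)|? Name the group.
|Gal(Q(zeta_3532)/Q)| = phi(3532) = 1764; group ≅ (Z/3532Z)^* ≅ Z/2Z × Z/882Z

The n-th cyclotomic polynomial Φ_3532(x) is the minimal polynomial of zeta_3532 over Q and has degree phi(3532) = 1764. So Q(zeta_3532) is a degree-1764 Galois extension with Galois group (Z/3532Z)^*. By CRT, (Z/3532Z)^* ≅ (Z/4Z)^* × (Z/883Z)^*. Each prime-power unit group is (Z/4Z)^* ≅ Z/2Z; (Z/883Z)^* ≅ Z/882Z. Hence Gal(Q(zeta_3532)/Q) ≅ Z/2Z × Z/882Z.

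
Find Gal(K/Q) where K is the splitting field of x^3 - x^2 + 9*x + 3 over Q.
Gal(K/Q) = S_3 (symmetric group of order 6)

Compute the discriminant of x^3 + (-1)*x^2 + (9)*x + (3): Δ = -3552. Since Δ is not a rational square, the Galois group is not contained in A_3; it must be the full S_3 (irreducibility of the cubic rules out anything smaller).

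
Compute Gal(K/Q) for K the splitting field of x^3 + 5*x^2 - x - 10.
Gal(K/Q) = S_3 (symmetric group of order 6)

Compute the discriminant of x^3 + (5)*x^2 + (-1)*x + (-10): Δ = 3229. Since Δ is not a rational square, the Galois group is not contained in A_3; it must be the full S_3 (irreducibility of the cubic rules out anything smaller).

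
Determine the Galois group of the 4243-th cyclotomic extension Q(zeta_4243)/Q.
|Gal(Q(zeta_4243)/Q)| = phi(4243) = 4242; group ≅ (Z/4243Z)^* ≅ Z/4242Z

The n-th cyclotomic polynomial Φ_4243(x) is the minimal polynomial of zeta_4243 over Q and has degree phi(4243) = 4242. So Q(zeta_4243) is a degree-4242 Galois extension with Galois group (Z/4243Z)^*. (Z/4243Z)^* is cyclic since 4243 is an odd prime power (or 4). Hence Gal(Q(zeta_4243)/Q) ≅ Z/4242Z.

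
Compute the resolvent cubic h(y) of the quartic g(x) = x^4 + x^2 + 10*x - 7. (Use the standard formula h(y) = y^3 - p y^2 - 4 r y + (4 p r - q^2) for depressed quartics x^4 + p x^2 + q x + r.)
h(y) = y^3 - y^2 + 28*y - 128

Identify coefficients: p = 1, q = 10, r = -7.
Plug into h(y) = y^3 - p y^2 - 4 r y + (4 p r - q^2):
  h(y) = y^3 - (1) y^2 - 4*(-7) y + (4*(1)*(-7) - (10)^2)
       = y^3 + (-1) y^2 + (28) y + (-128).
Simplifying: h(y) = y^3 - y^2 + 28*y - 128.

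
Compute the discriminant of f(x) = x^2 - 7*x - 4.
Δ = 65

For a quadratic a x^2 + b x + c the discriminant is Δ = b^2 - 4ac = (-7)^2 - 4*(1)*(-4) = 49 - (-16) = 65.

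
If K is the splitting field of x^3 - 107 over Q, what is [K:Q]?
[K:Q] = 6

x^3 - 107 has one real root r = 107^(1/3) and two complex roots r*zeta_3, r*zeta_3^2 where zeta_3 = e^(2*pi*i/3). The splitting field is Q(r, zeta_3). [Q(r):Q] = 3 and [Q(zeta_3):Q] = 2 with gcd = 1, so [Q(r, zeta_3):Q] = 3 * 2 = 6.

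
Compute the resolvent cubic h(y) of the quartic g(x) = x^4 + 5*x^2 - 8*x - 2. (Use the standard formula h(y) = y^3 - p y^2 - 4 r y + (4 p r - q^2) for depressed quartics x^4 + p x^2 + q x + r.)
h(y) = y^3 - 5*y^2 + 8*y - 104

Identify coefficients: p = 5, q = -8, r = -2.
Plug into h(y) = y^3 - p y^2 - 4 r y + (4 p r - q^2):
  h(y) = y^3 - (5) y^2 - 4*(-2) y + (4*(5)*(-2) - (-8)^2)
       = y^3 + (-5) y^2 + (8) y + (-104).
Simplifying: h(y) = y^3 - 5*y^2 + 8*y - 104.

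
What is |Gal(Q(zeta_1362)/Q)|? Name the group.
|Gal(Q(zeta_1362)/Q)| = phi(1362) = 452; group ≅ (Z/1362Z)^* ≅ Z/2Z × Z/226Z

The n-th cyclotomic polynomial Φ_1362(x) is the minimal polynomial of zeta_1362 over Q and has degree phi(1362) = 452. So Q(zeta_1362) is a degree-452 Galois extension with Galois group (Z/1362Z)^*. By CRT, (Z/1362Z)^* ≅ (Z/2Z)^* × (Z/3Z)^* × (Z/227Z)^*. Each prime-power unit group is (Z/2Z)^* ≅ trivial group (order 1); (Z/3Z)^* ≅ Z/2Z; (Z/227Z)^* ≅ Z/226Z. Hence Gal(Q(zeta_1362)/Q) ≅ Z/2Z × Z/226Z.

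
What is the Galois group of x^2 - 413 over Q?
Gal(K/Q) = Z/2Z (cyclic of order 2)

x^2 - 413 is irreducible over Q since 413 is not a rational square. The splitting field Q(sqrt(413)) has degree 2 over Q, and its unique nontrivial automorphism is sqrt(413) ↦ -sqrt(413). Hence Gal(Q(sqrt(413))/Q) = Z/2Z.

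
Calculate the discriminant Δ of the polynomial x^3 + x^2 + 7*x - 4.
Δ = -2243

For x^3 + a x^2 + b x + c the discriminant is Δ = 18 a b c - 4 a^3 c + a^2 b^2 - 4 b^3 - 27 c^2.
Plug a = 1, b = 7, c = -4:
  18*(1)*(7)*(-4) - 4*(1)^3*(-4) + (1)^2*(7)^2 - 4*(7)^3 - 27*(-4)^2
  = -504 + (16) + 49 + (-1372) + (-432)
  = -2243.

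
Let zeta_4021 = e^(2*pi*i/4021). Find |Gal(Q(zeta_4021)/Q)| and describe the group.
|Gal(Q(zeta_4021)/Q)| = phi(4021) = 4020; group ≅ (Z/4021Z)^* ≅ Z/4020Z

The n-th cyclotomic polynomial Φ_4021(x) is the minimal polynomial of zeta_4021 over Q and has degree phi(4021) = 4020. So Q(zeta_4021) is a degree-4020 Galois extension with Galois group (Z/4021Z)^*. (Z/4021Z)^* is cyclic since 4021 is an odd prime power (or 4). Hence Gal(Q(zeta_4021)/Q) ≅ Z/4020Z.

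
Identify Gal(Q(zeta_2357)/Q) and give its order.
|Gal(Q(zeta_2357)/Q)| = phi(2357) = 2356; group ≅ (Z/2357Z)^* ≅ Z/2356Z

The n-th cyclotomic polynomial Φ_2357(x) is the minimal polynomial of zeta_2357 over Q and has degree phi(2357) = 2356. So Q(zeta_2357) is a degree-2356 Galois extension with Galois group (Z/2357Z)^*. (Z/2357Z)^* is cyclic since 2357 is an odd prime power (or 4). Hence Gal(Q(zeta_2357)/Q) ≅ Z/2356Z.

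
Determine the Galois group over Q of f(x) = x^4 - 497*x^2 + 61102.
Gal(K/Q) = V_4 (Klein four-group, Z/2Z × Z/2Z)

f factors as (x^2 - 274)(x^2 - 223), so the splitting field is K = Q(sqrt(274), sqrt(223)). The elements 274, 223, 61102 are all non-squares in Q, so sqrt(274) and sqrt(223) generate independent quadratic extensions. Thus [K:Q] = 4 and Gal(K/Q) is generated by the two order-2 automorphisms sqrt(274) ↦ -sqrt(274) and sqrt(223) ↦ -sqrt(223), giving V_4.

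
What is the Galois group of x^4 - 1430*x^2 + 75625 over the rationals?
Gal(K/Q) = Z/2Z (cyclic of order 2)

f factors as (x^2 - 1375)(x^2 - 55), so the splitting field is K = Q(sqrt(1375), sqrt(55)). The squarefree part of 1375 is 55 and the squarefree part of 55 is also 55, so sqrt(1375) and sqrt(55) are both rational multiples of sqrt(55). Hence Q(sqrt(1375)) = Q(sqrt(55)) = Q(sqrt(55)), and the splitting field collapses to a single degree-2 extension with Galois group Z/2Z.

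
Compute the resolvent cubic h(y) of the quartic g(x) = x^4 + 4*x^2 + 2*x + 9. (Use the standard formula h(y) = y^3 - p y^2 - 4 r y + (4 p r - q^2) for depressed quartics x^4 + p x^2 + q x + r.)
h(y) = y^3 - 4*y^2 - 36*y + 140

Identify coefficients: p = 4, q = 2, r = 9.
Plug into h(y) = y^3 - p y^2 - 4 r y + (4 p r - q^2):
  h(y) = y^3 - (4) y^2 - 4*(9) y + (4*(4)*(9) - (2)^2)
       = y^3 + (-4) y^2 + (-36) y + (140).
Simplifying: h(y) = y^3 - 4*y^2 - 36*y + 140.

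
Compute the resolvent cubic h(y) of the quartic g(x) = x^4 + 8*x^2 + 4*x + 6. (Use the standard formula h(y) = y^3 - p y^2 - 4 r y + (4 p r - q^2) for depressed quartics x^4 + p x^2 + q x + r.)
h(y) = y^3 - 8*y^2 - 24*y + 176

Identify coefficients: p = 8, q = 4, r = 6.
Plug into h(y) = y^3 - p y^2 - 4 r y + (4 p r - q^2):
  h(y) = y^3 - (8) y^2 - 4*(6) y + (4*(8)*(6) - (4)^2)
       = y^3 + (-8) y^2 + (-24) y + (176).
Simplifying: h(y) = y^3 - 8*y^2 - 24*y + 176.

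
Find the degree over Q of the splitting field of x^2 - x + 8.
[K:Q] = 2

The discriminant of x^2 + (-1)*x + (8) is b^2 - 4c = 1 - (32) = -31. Since -31 is not a perfect square in Q, the polynomial is irreducible over Q. Its two roots generate a degree-2 extension, so [K:Q] = 2.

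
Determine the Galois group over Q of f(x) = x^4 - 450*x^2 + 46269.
Gal(K/Q) = V_4 (Klein four-group, Z/2Z × Z/2Z)

f factors as (x^2 - 159)(x^2 - 291), so the splitting field is K = Q(sqrt(159), sqrt(291)). The elements 159, 291, 46269 are all non-squares in Q, so sqrt(159) and sqrt(291) generate independent quadratic extensions. Thus [K:Q] = 4 and Gal(K/Q) is generated by the two order-2 automorphisms sqrt(159) ↦ -sqrt(159) and sqrt(291) ↦ -sqrt(291), giving V_4.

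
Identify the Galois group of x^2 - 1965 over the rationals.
Gal(K/Q) = Z/2Z (cyclic of order 2)

x^2 - 1965 is irreducible over Q since 1965 is not a rational square. The splitting field Q(sqrt(1965)) has degree 2 over Q, and its unique nontrivial automorphism is sqrt(1965) ↦ -sqrt(1965). Hence Gal(Q(sqrt(1965))/Q) = Z/2Z.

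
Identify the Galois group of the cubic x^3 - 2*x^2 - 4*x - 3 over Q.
Gal(K/Q) = S_3 (symmetric group of order 6)

Compute the discriminant of x^3 + (-2)*x^2 + (-4)*x + (-3): Δ = -451. Since Δ is not a rational square, the Galois group is not contained in A_3; it must be the full S_3 (irreducibility of the cubic rules out anything smaller).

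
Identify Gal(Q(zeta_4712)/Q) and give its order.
|Gal(Q(zeta_4712)/Q)| = phi(4712) = 2160; group ≅ (Z/4712Z)^* ≅ Z/2Z × Z/2Z × Z/18Z × Z/30Z

The n-th cyclotomic polynomial Φ_4712(x) is the minimal polynomial of zeta_4712 over Q and has degree phi(4712) = 2160. So Q(zeta_4712) is a degree-2160 Galois extension with Galois group (Z/4712Z)^*. By CRT, (Z/4712Z)^* ≅ (Z/8Z)^* × (Z/19Z)^* × (Z/31Z)^*. Each prime-power unit group is (Z/8Z)^* ≅ Z/2Z × Z/2Z; (Z/19Z)^* ≅ Z/18Z; (Z/31Z)^* ≅ Z/30Z. Hence Gal(Q(zeta_4712)/Q) ≅ Z/2Z × Z/2Z × Z/18Z × Z/30Z.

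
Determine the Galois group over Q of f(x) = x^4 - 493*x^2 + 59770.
Gal(K/Q) = V_4 (Klein four-group, Z/2Z × Z/2Z)

f factors as (x^2 - 215)(x^2 - 278), so the splitting field is K = Q(sqrt(215), sqrt(278)). The elements 215, 278, 59770 are all non-squares in Q, so sqrt(215) and sqrt(278) generate independent quadratic extensions. Thus [K:Q] = 4 and Gal(K/Q) is generated by the two order-2 automorphisms sqrt(215) ↦ -sqrt(215) and sqrt(278) ↦ -sqrt(278), giving V_4.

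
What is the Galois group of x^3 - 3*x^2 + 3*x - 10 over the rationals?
Gal(K/Q) = S_3 (symmetric group of order 6)

Compute the discriminant of x^3 + (-3)*x^2 + (3)*x + (-10): Δ = -2187. Since Δ is not a rational square, the Galois group is not contained in A_3; it must be the full S_3 (irreducibility of the cubic rules out anything smaller).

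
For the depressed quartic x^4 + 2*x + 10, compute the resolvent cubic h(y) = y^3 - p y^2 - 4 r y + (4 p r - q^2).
h(y) = y^3 - 40*y - 4

Identify coefficients: p = 0, q = 2, r = 10.
Plug into h(y) = y^3 - p y^2 - 4 r y + (4 p r - q^2):
  h(y) = y^3 - (0) y^2 - 4*(10) y + (4*(0)*(10) - (2)^2)
       = y^3 + (0) y^2 + (-40) y + (-4).
Simplifying: h(y) = y^3 - 40*y - 4.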